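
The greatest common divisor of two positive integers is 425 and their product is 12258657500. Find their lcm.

gcd·lcm = product, so lcm = 12258657500/425 = 28843900.

28843900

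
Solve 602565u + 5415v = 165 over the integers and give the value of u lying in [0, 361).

Reduce mod 5415: 602565u ≡ 165 (mod 5415). With g = gcd(602565, 5415) = 15 dividing 165, divide through: 40171u ≡ 11 (mod 361).
Since gcd(40171, 361) = 1, u ≡ 11·(40171)⁻¹ ≡ 177 (mod 361). Smallest non-negative: 177.

177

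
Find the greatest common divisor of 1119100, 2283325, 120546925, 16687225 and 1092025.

9025

1119100 = 2² · 5² · 19² · 31; 2283325 = 5² · 11 · 19² · 23; 120546925 = 5² · 19⁴ · 37; 16687225 = 5² · 19² · 43²; 1092025 = 5² · 11² · 19²
gcd takes min exponent of each prime: 5² · 19² = 9025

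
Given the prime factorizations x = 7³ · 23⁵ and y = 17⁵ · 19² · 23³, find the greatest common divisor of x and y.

min exponent per shared prime: 23³ = 12167

12167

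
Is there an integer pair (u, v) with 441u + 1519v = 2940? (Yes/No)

Yes

gcd(441, 1519): 1519 = 3·441 + 196; 441 = 2·196 + 49; 196 = 4·49 + 0 → 49
49 divides 2940, so a solution exists.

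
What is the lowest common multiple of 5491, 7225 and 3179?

1510025

lcm(5491, 7225) = 5491·7225/gcd = 39672475/289 = 137275
lcm(137275, 3179) = 137275·3179/gcd = 436397225/289 = 1510025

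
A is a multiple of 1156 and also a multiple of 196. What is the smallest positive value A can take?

56644

1156 = 2² · 17²; 196 = 2² · 7²
max exponents: 2² · 7² · 17² = 56644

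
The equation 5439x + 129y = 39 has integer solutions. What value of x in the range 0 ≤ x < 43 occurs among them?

Euclid: 5439 = 42·129 + 21; 129 = 6·21 + 3; 21 = 7·3 + 0 → gcd = 3; 39 = 3·13.
Back-substitution yields 5439·(-6) + 129·(253) = 3, so one solution is x = -6·13 = -78, y = 253·13 = 3289.
Solutions in x differ by 129/3 = 43; the one in [0, 43) is -78 mod 43 = 8.

8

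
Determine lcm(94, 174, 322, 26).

17116554

94 = 2 · 47; 174 = 2 · 3 · 29; 322 = 2 · 7 · 23; 26 = 2 · 13
lcm takes max exponent of each prime: 2 · 3 · 7 · 13 · 23 · 29 · 47 = 17116554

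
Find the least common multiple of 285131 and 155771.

gcd first: 285131 = 1·155771 + 129360; 155771 = 1·129360 + 26411; 129360 = 4·26411 + 23716; 26411 = 1·23716 + 2695; 23716 = 8·2695 + 2156; 2695 = 1·2156 + 539; 2156 = 4·539 + 0 → gcd = 539
lcm = 285131·155771/gcd = 44415141001/539 = 82402859

82402859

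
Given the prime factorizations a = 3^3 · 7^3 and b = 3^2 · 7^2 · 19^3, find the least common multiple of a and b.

63521199

max exponent per prime: 3^3 · 7^3 · 19^3 = 63521199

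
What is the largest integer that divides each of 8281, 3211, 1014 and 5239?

169

gcd(8281, 3211): 8281 = 2·3211 + 1859; 3211 = 1·1859 + 1352; 1859 = 1·1352 + 507; 1352 = 2·507 + 338; 507 = 1·338 + 169; 338 = 2·169 + 0 → 169
gcd(169, 1014): 1014 = 6·169 + 0 → 169
gcd(169, 5239): 5239 = 31·169 + 0 → 169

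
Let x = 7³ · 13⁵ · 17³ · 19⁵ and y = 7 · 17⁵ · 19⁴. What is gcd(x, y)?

min exponent per shared prime: 7 · 17³ · 19⁴ = 4481869511

4481869511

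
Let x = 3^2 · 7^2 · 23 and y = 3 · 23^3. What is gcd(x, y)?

min exponent per shared prime: 3 · 23 = 69

69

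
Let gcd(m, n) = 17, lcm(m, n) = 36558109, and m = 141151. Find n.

4403

Using mn = gcd(m,n)·lcm(m,n) = 17·36558109 = 621487853, we get n = 621487853/141151 = 4403.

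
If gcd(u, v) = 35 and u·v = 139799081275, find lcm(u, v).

3994259465

gcd·lcm = product, so lcm = 139799081275/35 = 3994259465.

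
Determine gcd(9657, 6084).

9

9657 = 3² · 29 · 37
6084 = 2² · 3² · 13²
Common: 3² = 9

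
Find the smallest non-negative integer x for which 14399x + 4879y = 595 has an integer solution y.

Euclid: 14399 = 2·4879 + 4641; 4879 = 1·4641 + 238; 4641 = 19·238 + 119; 238 = 2·119 + 0 → gcd = 119; 595 = 119·5.
Back-substitution yields 14399·(20) + 4879·(-59) = 119, so one solution is x = 20·5 = 100, y = -59·5 = -295.
Solutions in x differ by 4879/119 = 41; the one in [0, 41) is 100 mod 41 = 18.

18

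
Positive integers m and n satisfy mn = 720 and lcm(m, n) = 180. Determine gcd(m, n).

4

From gcd × lcm = mn: gcd = 720 / 180 = 4.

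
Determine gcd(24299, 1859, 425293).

11

24299 = 11 · 47²; 1859 = 11 · 13²; 425293 = 11 · 23 · 41²
gcd takes min exponent of each prime: 11 = 11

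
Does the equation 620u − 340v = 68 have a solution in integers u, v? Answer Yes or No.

By Bézout, 620u − 340v = 68 has integer solutions iff gcd(620, 340) | 68.
Euclid: 620 = 1·340 + 280; 340 = 1·280 + 60; 280 = 4·60 + 40; 60 = 1·40 + 20; 40 = 2·20 + 0. gcd = 20; 68 mod 20 = 8. No.

No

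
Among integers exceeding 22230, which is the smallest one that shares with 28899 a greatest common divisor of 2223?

24453

gcd(a, 28899) = 2223 forces 2223 | a; write a = 2223s. Then gcd(2223s, 2223·13) = 2223·gcd(s, 13), so need gcd(s, 13) = 1.
2223s > 22230 gives s ≥ 11. The least s ≥ 11 coprime to 13 is 11, so a = 2223·11 = 24453.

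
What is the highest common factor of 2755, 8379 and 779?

19

gcd(2755, 8379): 8379 = 3·2755 + 114; 2755 = 24·114 + 19; 114 = 6·19 + 0 → 19
gcd(19, 779): 779 = 41·19 + 0 → 19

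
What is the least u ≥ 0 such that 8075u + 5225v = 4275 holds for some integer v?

Euclid: 8075 = 1·5225 + 2850; 5225 = 1·2850 + 2375; 2850 = 1·2375 + 475; 2375 = 5·475 + 0 → gcd = 475; 4275 = 475·9.
Back-substitution yields 8075·(2) + 5225·(-3) = 475, so one solution is u = 2·9 = 18, v = -3·9 = -27.
Solutions in u differ by 5225/475 = 11; the one in [0, 11) is 18 mod 11 = 7.

7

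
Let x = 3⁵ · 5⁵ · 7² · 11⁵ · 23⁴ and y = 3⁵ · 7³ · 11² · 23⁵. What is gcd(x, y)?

403180081227

min exponent per shared prime: 3⁵ · 7² · 11² · 23⁴ = 403180081227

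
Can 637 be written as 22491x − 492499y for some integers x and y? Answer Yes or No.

gcd(22491, 492499): 492499 = 21·22491 + 20188; 22491 = 1·20188 + 2303; 20188 = 8·2303 + 1764; 2303 = 1·1764 + 539; 1764 = 3·539 + 147; 539 = 3·147 + 98; 147 = 1·98 + 49; 98 = 2·49 + 0 → 49
49 divides 637, so a solution exists.

Yes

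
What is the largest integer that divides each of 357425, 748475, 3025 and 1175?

25

gcd(357425, 748475): 748475 = 2·357425 + 33625; 357425 = 10·33625 + 21175; 33625 = 1·21175 + 12450; 21175 = 1·12450 + 8725; 12450 = 1·8725 + 3725; 8725 = 2·3725 + 1275; 3725 = 2·1275 + 1175; 1275 = 1·1175 + 100; 1175 = 11·100 + 75; 100 = 1·75 + 25; 75 = 3·25 + 0 → 25
gcd(25, 3025): 3025 = 121·25 + 0 → 25
gcd(25, 1175): 1175 = 47·25 + 0 → 25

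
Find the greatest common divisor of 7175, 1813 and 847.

7

7175 = 5² · 7 · 41; 1813 = 7² · 37; 847 = 7 · 11²
gcd takes min exponent of each prime: 7 = 7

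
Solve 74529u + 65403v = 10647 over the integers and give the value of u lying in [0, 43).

Euclid: 74529 = 1·65403 + 9126; 65403 = 7·9126 + 1521; 9126 = 6·1521 + 0 → gcd = 1521; 10647 = 1521·7.
Back-substitution yields 74529·(-7) + 65403·(8) = 1521, so one solution is u = -7·7 = -49, v = 8·7 = 56.
Solutions in u differ by 65403/1521 = 43; the one in [0, 43) is -49 mod 43 = 37.

37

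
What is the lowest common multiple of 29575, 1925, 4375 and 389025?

lcm(29575, 1925) = 29575·1925/gcd = 56931875/175 = 325325
lcm(325325, 4375) = 325325·4375/gcd = 1423296875/175 = 8133125
lcm(8133125, 389025) = 8133125·389025/gcd = 3163988953125/2275 = 1390764375

1390764375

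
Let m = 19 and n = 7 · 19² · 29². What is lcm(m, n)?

2125207

max exponent per prime: 7 · 19² · 29² = 2125207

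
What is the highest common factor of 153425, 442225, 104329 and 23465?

361

gcd(153425, 442225): 442225 = 2·153425 + 135375; 153425 = 1·135375 + 18050; 135375 = 7·18050 + 9025; 18050 = 2·9025 + 0 → 9025
gcd(9025, 104329): 104329 = 11·9025 + 5054; 9025 = 1·5054 + 3971; 5054 = 1·3971 + 1083; 3971 = 3·1083 + 722; 1083 = 1·722 + 361; 722 = 2·361 + 0 → 361
gcd(361, 23465): 23465 = 65·361 + 0 → 361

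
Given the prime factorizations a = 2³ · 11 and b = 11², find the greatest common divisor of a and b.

min exponent per shared prime: 11 = 11

11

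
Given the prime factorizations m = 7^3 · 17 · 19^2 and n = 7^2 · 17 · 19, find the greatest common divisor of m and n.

15827

min exponent per shared prime: 7^2 · 17 · 19 = 15827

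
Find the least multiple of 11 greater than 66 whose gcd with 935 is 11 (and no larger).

77

Multiples of 11 above 66: 11·7, 11·8, … . Need the cofactor coprime to 935/11 = 85.
Checking s = 7, 8, … the first with gcd(s, 85) = 1 is s = 7, giving 77.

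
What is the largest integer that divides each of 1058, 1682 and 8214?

gcd(1058, 1682): 1682 = 1·1058 + 624; 1058 = 1·624 + 434; 624 = 1·434 + 190; 434 = 2·190 + 54; 190 = 3·54 + 28; 54 = 1·28 + 26; 28 = 1·26 + 2; 26 = 13·2 + 0 → 2
gcd(2, 8214): 8214 = 4107·2 + 0 → 2

2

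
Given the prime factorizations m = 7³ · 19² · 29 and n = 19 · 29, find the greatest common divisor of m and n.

551

min exponent per shared prime: 19 · 29 = 551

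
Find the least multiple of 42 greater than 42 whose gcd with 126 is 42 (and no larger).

84

gcd(x, 126) = 42 forces 42 | x; write x = 42s. Then gcd(42s, 42·3) = 42·gcd(s, 3), so need gcd(s, 3) = 1.
42s > 42 gives s ≥ 2. The least s ≥ 2 coprime to 3 is 2, so x = 42·2 = 84.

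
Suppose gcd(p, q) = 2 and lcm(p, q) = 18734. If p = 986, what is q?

38

p·q = gcd·lcm = 2·18734 = 37468, so q = 37468/986 = 38.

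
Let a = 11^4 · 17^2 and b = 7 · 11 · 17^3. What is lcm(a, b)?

max exponent per prime: 7 · 11^4 · 17^3 = 503518631

503518631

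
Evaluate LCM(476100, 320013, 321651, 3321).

lcm(476100, 320013) = 476100·320013/gcd = 152358189300/9 = 16928687700
lcm(16928687700, 321651) = 16928687700·321651/gcd = 5445129327392700/9 = 605014369710300
lcm(605014369710300, 3321) = 605014369710300·3321/gcd = 2009252721807906300/81 = 24805589158122300

24805589158122300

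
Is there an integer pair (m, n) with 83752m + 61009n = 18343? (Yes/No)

By Bézout, 83752m + 61009n = 18343 has integer solutions iff gcd(83752, 61009) | 18343.
Euclid: 83752 = 1·61009 + 22743; 61009 = 2·22743 + 15523; 22743 = 1·15523 + 7220; 15523 = 2·7220 + 1083; 7220 = 6·1083 + 722; 1083 = 1·722 + 361; 722 = 2·361 + 0. gcd = 361; 18343 mod 361 = 293. No.

No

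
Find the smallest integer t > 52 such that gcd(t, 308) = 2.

54

Multiples of 2 above 52: 2·27, 2·28, … . Need the cofactor coprime to 308/2 = 154.
Checking s = 27, 28, … the first with gcd(s, 154) = 1 is s = 27, giving 54.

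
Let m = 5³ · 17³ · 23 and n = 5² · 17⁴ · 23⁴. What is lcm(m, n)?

2921575020125

max exponent per prime: 5³ · 17⁴ · 23⁴ = 2921575020125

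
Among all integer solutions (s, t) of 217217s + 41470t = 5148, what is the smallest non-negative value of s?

114

Euclid: 217217 = 5·41470 + 9867; 41470 = 4·9867 + 2002; 9867 = 4·2002 + 1859; 2002 = 1·1859 + 143; 1859 = 13·143 + 0 → gcd = 143; 5148 = 143·36.
Back-substitution yields 217217·(-21) + 41470·(110) = 143, so one solution is s = -21·36 = -756, t = 110·36 = 3960.
Solutions in s differ by 41470/143 = 290; the one in [0, 290) is -756 mod 290 = 114.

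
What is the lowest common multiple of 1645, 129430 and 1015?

176413090

lcm(1645, 129430) = 1645·129430/gcd = 212912350/35 = 6083210
lcm(6083210, 1015) = 6083210·1015/gcd = 6174458150/35 = 176413090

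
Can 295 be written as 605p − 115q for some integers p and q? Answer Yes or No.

Yes

gcd(605, 115): 605 = 5·115 + 30; 115 = 3·30 + 25; 30 = 1·25 + 5; 25 = 5·5 + 0 → 5
5 divides 295, so a solution exists.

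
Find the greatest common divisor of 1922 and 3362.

1922 = 2 · 31²
3362 = 2 · 41²
Common: 2 = 2

2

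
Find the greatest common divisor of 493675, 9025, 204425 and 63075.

gcd(493675, 9025): 493675 = 54·9025 + 6325; 9025 = 1·6325 + 2700; 6325 = 2·2700 + 925; 2700 = 2·925 + 850; 925 = 1·850 + 75; 850 = 11·75 + 25; 75 = 3·25 + 0 → 25
gcd(25, 204425): 204425 = 8177·25 + 0 → 25
gcd(25, 63075): 63075 = 2523·25 + 0 → 25

25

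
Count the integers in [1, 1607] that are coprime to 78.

Prime factors of 78: 2, 3, 13. Count integers ≤ 1607 divisible by none of them.
By inclusion–exclusion: 1607 − ⌊1607/2⌋ − ⌊1607/3⌋ − ⌊1607/13⌋ + ⌊1607/6⌋ + ⌊1607/26⌋ + ⌊1607/39⌋ − ⌊1607/78⌋ = 495.

495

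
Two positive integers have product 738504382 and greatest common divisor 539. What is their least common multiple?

For any two positive integers, gcd × lcm equals their product. Hence lcm = 738504382 / 539 = 1370138.

1370138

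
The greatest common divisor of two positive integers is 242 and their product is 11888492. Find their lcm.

Since gcd(a,b)·lcm(a,b) = ab, lcm = 11888492/242 = 49126.

49126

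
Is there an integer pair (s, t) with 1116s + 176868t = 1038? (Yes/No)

No

gcd(1116, 176868): 176868 = 158·1116 + 540; 1116 = 2·540 + 36; 540 = 15·36 + 0 → 36
36 does not divide 1038, so a solution does not exist.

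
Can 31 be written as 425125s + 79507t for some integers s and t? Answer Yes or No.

gcd(425125, 79507): 425125 = 5·79507 + 27590; 79507 = 2·27590 + 24327; 27590 = 1·24327 + 3263; 24327 = 7·3263 + 1486; 3263 = 2·1486 + 291; 1486 = 5·291 + 31; 291 = 9·31 + 12; 31 = 2·12 + 7; 12 = 1·7 + 5; 7 = 1·5 + 2; 5 = 2·2 + 1; 2 = 2·1 + 0 → 1
1 divides 31, so a solution exists.

Yes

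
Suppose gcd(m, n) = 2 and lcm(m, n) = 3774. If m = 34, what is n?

222

m·n = gcd·lcm = 2·3774 = 7548, so n = 7548/34 = 222.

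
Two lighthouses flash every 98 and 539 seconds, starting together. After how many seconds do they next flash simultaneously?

gcd first: 539 = 5·98 + 49; 98 = 2·49 + 0 → gcd = 49
lcm = 98·539/gcd = 52822/49 = 1078

1078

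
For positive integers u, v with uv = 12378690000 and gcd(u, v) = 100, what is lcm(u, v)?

gcd·lcm = product, so lcm = 12378690000/100 = 123786900.

123786900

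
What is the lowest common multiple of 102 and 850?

gcd first: 850 = 8·102 + 34; 102 = 3·34 + 0 → gcd = 34
lcm = 102·850/gcd = 86700/34 = 2550

2550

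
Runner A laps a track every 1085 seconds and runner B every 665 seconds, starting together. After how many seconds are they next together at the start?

1085 = 5 · 7 · 31; 665 = 5 · 7 · 19
max exponents: 5 · 7 · 19 · 31 = 20615

20615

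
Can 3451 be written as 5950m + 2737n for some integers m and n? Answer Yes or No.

Yes

By Bézout, 5950m + 2737n = 3451 has integer solutions iff gcd(5950, 2737) | 3451.
Euclid: 5950 = 2·2737 + 476; 2737 = 5·476 + 357; 476 = 1·357 + 119; 357 = 3·119 + 0. gcd = 119; 3451 mod 119 = 0. Yes.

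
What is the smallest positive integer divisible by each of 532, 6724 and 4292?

532 = 2² · 7 · 19; 6724 = 2² · 41²; 4292 = 2² · 29 · 37
lcm takes max exponent of each prime: 2² · 7 · 19 · 29 · 37 · 41² = 959575316

959575316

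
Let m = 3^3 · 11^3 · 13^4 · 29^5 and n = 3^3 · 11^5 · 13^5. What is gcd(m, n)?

min exponent per shared prime: 3^3 · 11^3 · 13^4 = 1026396657

1026396657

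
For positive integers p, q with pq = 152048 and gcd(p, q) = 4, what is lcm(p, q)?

38012

Since gcd(p,q)·lcm(p,q) = pq, lcm = 152048/4 = 38012.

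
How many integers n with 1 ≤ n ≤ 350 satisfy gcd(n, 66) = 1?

106

Prime factors of 66: 2, 3, 11. Count integers ≤ 350 divisible by none of them.
By inclusion–exclusion: 350 − ⌊350/2⌋ − ⌊350/3⌋ − ⌊350/11⌋ + ⌊350/6⌋ + ⌊350/22⌋ + ⌊350/33⌋ − ⌊350/66⌋ = 106.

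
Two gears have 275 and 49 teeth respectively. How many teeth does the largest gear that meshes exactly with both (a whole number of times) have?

Euclid: 275 = 5·49 + 30; 49 = 1·30 + 19; 30 = 1·19 + 11; 19 = 1·11 + 8; 11 = 1·8 + 3; 8 = 2·3 + 2; 3 = 1·2 + 1; 2 = 2·1 + 0. Last nonzero remainder: 1.

1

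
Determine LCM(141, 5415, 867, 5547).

lcm(141, 5415) = 141·5415/gcd = 763515/3 = 254505
lcm(254505, 867) = 254505·867/gcd = 220655835/3 = 73551945
lcm(73551945, 5547) = 73551945·5547/gcd = 407992638915/3 = 135997546305

135997546305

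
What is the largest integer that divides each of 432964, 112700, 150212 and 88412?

432964 = 2² · 7² · 47²; 112700 = 2² · 5² · 7² · 23; 150212 = 2² · 17 · 47²; 88412 = 2² · 23 · 31²
gcd takes min exponent of each prime: 2² = 4

4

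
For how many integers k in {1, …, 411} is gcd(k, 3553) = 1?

Prime factors of 3553: 11, 17, 19. Count integers ≤ 411 divisible by none of them.
By inclusion–exclusion: 411 − ⌊411/11⌋ − ⌊411/17⌋ − ⌊411/19⌋ + ⌊411/187⌋ + ⌊411/209⌋ + ⌊411/323⌋ − ⌊411/3553⌋ = 333.

333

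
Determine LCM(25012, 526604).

gcd first: 526604 = 21·25012 + 1352; 25012 = 18·1352 + 676; 1352 = 2·676 + 0 → gcd = 676
lcm = 25012·526604/gcd = 13171419248/676 = 19484348

19484348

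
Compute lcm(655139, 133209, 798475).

655139 = 19 · 29² · 41; 133209 = 3² · 19² · 41; 798475 = 5² · 19 · 41²
lcm takes max exponent of each prime: 3² · 5² · 19² · 29² · 41² = 114829488225

114829488225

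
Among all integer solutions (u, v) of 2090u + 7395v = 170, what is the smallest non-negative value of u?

Reduce mod 7395: 2090u ≡ 170 (mod 7395). With g = gcd(2090, 7395) = 5 dividing 170, divide through: 418u ≡ 34 (mod 1479).
Since gcd(418, 1479) = 1, u ≡ 34·(418)⁻¹ ≡ 85 (mod 1479). Smallest non-negative: 85.

85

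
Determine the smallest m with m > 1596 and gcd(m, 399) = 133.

gcd(m, 399) = 133 forces 133 | m; write m = 133s. Then gcd(133s, 133·3) = 133·gcd(s, 3), so need gcd(s, 3) = 1.
133s > 1596 gives s ≥ 13. The least s ≥ 13 coprime to 3 is 13, so m = 133·13 = 1729.

1729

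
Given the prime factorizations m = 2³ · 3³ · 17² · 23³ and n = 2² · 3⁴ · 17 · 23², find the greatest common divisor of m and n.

min exponent per shared prime: 2² · 3³ · 17 · 23² = 971244

971244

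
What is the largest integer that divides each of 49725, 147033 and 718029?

153

gcd(49725, 147033): 147033 = 2·49725 + 47583; 49725 = 1·47583 + 2142; 47583 = 22·2142 + 459; 2142 = 4·459 + 306; 459 = 1·306 + 153; 306 = 2·153 + 0 → 153
gcd(153, 718029): 718029 = 4693·153 + 0 → 153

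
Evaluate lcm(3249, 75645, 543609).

86811639255

3249 = 3² · 19²; 75645 = 3² · 5 · 41²; 543609 = 3² · 11 · 17² · 19
lcm takes max exponent of each prime: 3² · 5 · 11 · 17² · 19² · 41² = 86811639255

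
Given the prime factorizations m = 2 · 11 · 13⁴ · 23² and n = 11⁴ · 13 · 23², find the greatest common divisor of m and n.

min exponent per shared prime: 11 · 13 · 23² = 75647

75647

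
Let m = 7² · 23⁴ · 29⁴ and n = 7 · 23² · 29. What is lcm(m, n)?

max exponent per prime: 7² · 23⁴ · 29⁴ = 9698384893729

9698384893729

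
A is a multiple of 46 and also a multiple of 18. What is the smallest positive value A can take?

gcd first: 46 = 2·18 + 10; 18 = 1·10 + 8; 10 = 1·8 + 2; 8 = 4·2 + 0 → gcd = 2
lcm = 46·18/gcd = 828/2 = 414

414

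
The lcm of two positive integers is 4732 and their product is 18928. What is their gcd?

4

From gcd × lcm = mn: gcd = 18928 / 4732 = 4.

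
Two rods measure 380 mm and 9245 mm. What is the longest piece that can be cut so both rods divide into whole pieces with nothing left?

Euclid: 9245 = 24·380 + 125; 380 = 3·125 + 5; 125 = 25·5 + 0. Last nonzero remainder: 5.

5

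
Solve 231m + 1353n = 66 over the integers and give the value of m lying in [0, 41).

12

Euclid: 1353 = 5·231 + 198; 231 = 1·198 + 33; 198 = 6·33 + 0 → gcd = 33; 66 = 33·2.
Back-substitution yields 231·(6) + 1353·(-1) = 33, so one solution is m = 6·2 = 12, n = -1·2 = -2.
Solutions in m differ by 1353/33 = 41; the one in [0, 41) is 12 mod 41 = 12.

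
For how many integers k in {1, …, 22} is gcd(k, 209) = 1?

19

209 = 11·19. Inclusion–exclusion on these primes:
22 − ⌊22/11⌋ − ⌊22/19⌋ + ⌊22/209⌋ = 19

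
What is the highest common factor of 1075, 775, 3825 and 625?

gcd(1075, 775): 1075 = 1·775 + 300; 775 = 2·300 + 175; 300 = 1·175 + 125; 175 = 1·125 + 50; 125 = 2·50 + 25; 50 = 2·25 + 0 → 25
gcd(25, 3825): 3825 = 153·25 + 0 → 25
gcd(25, 625): 625 = 25·25 + 0 → 25

25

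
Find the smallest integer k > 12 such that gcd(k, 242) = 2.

14

242 = 2·121. Any k with gcd(k, 242) = 2 is a multiple of 2, say 2s, with s coprime to 121.
Need s > 12/2, so s ≥ 7. First s ≥ 7 with gcd(s, 121) = 1 is s = 7. Thus k = 2·7 = 14.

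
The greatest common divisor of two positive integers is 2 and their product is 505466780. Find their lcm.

252733390

For any two positive integers, gcd × lcm equals their product. Hence lcm = 505466780 / 2 = 252733390.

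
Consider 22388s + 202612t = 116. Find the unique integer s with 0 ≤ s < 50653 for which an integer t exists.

Euclid: 202612 = 9·22388 + 1120; 22388 = 19·1120 + 1108; 1120 = 1·1108 + 12; 1108 = 92·12 + 4; 12 = 3·4 + 0 → gcd = 4; 116 = 4·29.
Back-substitution yields 22388·(16824) + 202612·(-1859) = 4, so one solution is s = 16824·29 = 487896, t = -1859·29 = -53911.
Solutions in s differ by 202612/4 = 50653; the one in [0, 50653) is 487896 mod 50653 = 32019.

32019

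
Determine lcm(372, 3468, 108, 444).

35800164

lcm(372, 3468) = 372·3468/gcd = 1290096/12 = 107508
lcm(107508, 108) = 107508·108/gcd = 11610864/12 = 967572
lcm(967572, 444) = 967572·444/gcd = 429601968/12 = 35800164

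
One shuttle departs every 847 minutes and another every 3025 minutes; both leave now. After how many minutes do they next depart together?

847 = 7 · 11²; 3025 = 5² · 11²
max exponents: 5² · 7 · 11² = 21175

21175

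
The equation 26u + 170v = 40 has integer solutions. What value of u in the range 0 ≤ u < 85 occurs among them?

Euclid: 170 = 6·26 + 14; 26 = 1·14 + 12; 14 = 1·12 + 2; 12 = 6·2 + 0 → gcd = 2; 40 = 2·20.
Back-substitution yields 26·(-13) + 170·(2) = 2, so one solution is u = -13·20 = -260, v = 2·20 = 40.
Solutions in u differ by 170/2 = 85; the one in [0, 85) is -260 mod 85 = 80.

80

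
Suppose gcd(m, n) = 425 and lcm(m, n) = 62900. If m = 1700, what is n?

15725

Using mn = gcd(m,n)·lcm(m,n) = 425·62900 = 26732500, we get n = 26732500/1700 = 15725.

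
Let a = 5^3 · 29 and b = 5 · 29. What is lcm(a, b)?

3625

max exponent per prime: 5^3 · 29 = 3625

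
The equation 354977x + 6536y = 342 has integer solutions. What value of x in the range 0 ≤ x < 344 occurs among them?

222

gcd(354977, 6536) = 19 (Euclid: 354977 = 54·6536 + 2033; 6536 = 3·2033 + 437; 2033 = 4·437 + 285; 437 = 1·285 + 152; 285 = 1·152 + 133; 152 = 1·133 + 19; 133 = 7·19 + 0), and 19 | 342.
Extended Euclid: 354977·(-45) + 6536·(2444) = 19. Scale by 18: x₀ = -810.
General solution x = x₀ + 344t; reducing mod 344 gives x = 222 (and y = -12057).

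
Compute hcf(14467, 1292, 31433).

17

gcd(14467, 1292): 14467 = 11·1292 + 255; 1292 = 5·255 + 17; 255 = 15·17 + 0 → 17
gcd(17, 31433): 31433 = 1849·17 + 0 → 17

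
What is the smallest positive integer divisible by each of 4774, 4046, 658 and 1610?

4774 = 2 · 7 · 11 · 31; 4046 = 2 · 7 · 17²; 658 = 2 · 7 · 47; 1610 = 2 · 5 · 7 · 23
lcm takes max exponent of each prime: 2 · 5 · 7 · 11 · 17² · 23 · 31 · 47 = 7457202830

7457202830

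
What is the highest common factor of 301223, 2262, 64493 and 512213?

gcd(301223, 2262): 301223 = 133·2262 + 377; 2262 = 6·377 + 0 → 377
gcd(377, 64493): 64493 = 171·377 + 26; 377 = 14·26 + 13; 26 = 2·13 + 0 → 13
gcd(13, 512213): 512213 = 39401·13 + 0 → 13

13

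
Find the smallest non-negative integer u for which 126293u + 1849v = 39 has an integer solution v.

gcd(126293, 1849) = 1 (Euclid: 126293 = 68·1849 + 561; 1849 = 3·561 + 166; 561 = 3·166 + 63; 166 = 2·63 + 40; 63 = 1·40 + 23; 40 = 1·23 + 17; 23 = 1·17 + 6; 17 = 2·6 + 5; 6 = 1·5 + 1; 5 = 5·1 + 0), and 1 | 39.
Extended Euclid: 126293·(323) + 1849·(-22062) = 1. Scale by 39: u₀ = 12597.
General solution u = u₀ + 1849t; reducing mod 1849 gives u = 1503 (and v = -102660).

1503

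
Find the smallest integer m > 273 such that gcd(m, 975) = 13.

286

gcd(m, 975) = 13 forces 13 | m; write m = 13s. Then gcd(13s, 13·75) = 13·gcd(s, 75), so need gcd(s, 75) = 1.
13s > 273 gives s ≥ 22. The least s ≥ 22 coprime to 75 is 22, so m = 13·22 = 286.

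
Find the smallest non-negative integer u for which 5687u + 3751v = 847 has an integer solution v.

14

Reduce mod 3751: 5687u ≡ 847 (mod 3751). With g = gcd(5687, 3751) = 121 dividing 847, divide through: 47u ≡ 7 (mod 31).
Since gcd(47, 31) = 1, u ≡ 7·(47)⁻¹ ≡ 14 (mod 31). Smallest non-negative: 14.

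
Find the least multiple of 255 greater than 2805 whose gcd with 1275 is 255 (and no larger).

3060

gcd(x, 1275) = 255 forces 255 | x; write x = 255s. Then gcd(255s, 255·5) = 255·gcd(s, 5), so need gcd(s, 5) = 1.
255s > 2805 gives s ≥ 12. The least s ≥ 12 coprime to 5 is 12, so x = 255·12 = 3060.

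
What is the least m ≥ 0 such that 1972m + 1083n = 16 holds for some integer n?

547

Reduce mod 1083: 1972m ≡ 16 (mod 1083). With g = gcd(1972, 1083) = 1 dividing 16, divide through: 1972m ≡ 16 (mod 1083).
Since gcd(1972, 1083) = 1, m ≡ 16·(1972)⁻¹ ≡ 547 (mod 1083). Smallest non-negative: 547.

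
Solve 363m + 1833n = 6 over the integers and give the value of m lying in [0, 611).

202

Reduce mod 1833: 363m ≡ 6 (mod 1833). With g = gcd(363, 1833) = 3 dividing 6, divide through: 121m ≡ 2 (mod 611).
Since gcd(121, 611) = 1, m ≡ 2·(121)⁻¹ ≡ 202 (mod 611). Smallest non-negative: 202.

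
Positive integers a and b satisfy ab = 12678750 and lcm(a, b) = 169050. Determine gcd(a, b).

75

From gcd × lcm = ab: gcd = 12678750 / 169050 = 75.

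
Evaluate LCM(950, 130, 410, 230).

lcm(950, 130) = 950·130/gcd = 123500/10 = 12350
lcm(12350, 410) = 12350·410/gcd = 5063500/10 = 506350
lcm(506350, 230) = 506350·230/gcd = 116460500/10 = 11646050

11646050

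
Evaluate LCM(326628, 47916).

434741868

gcd first: 326628 = 6·47916 + 39132; 47916 = 1·39132 + 8784; 39132 = 4·8784 + 3996; 8784 = 2·3996 + 792; 3996 = 5·792 + 36; 792 = 22·36 + 0 → gcd = 36
lcm = 326628·47916/gcd = 15650707248/36 = 434741868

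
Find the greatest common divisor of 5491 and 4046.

5491 = 17² · 19
4046 = 2 · 7 · 17²
Common: 17² = 289

289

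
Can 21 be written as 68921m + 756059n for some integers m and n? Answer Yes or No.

By Bézout, 68921m + 756059n = 21 has integer solutions iff gcd(68921, 756059) | 21.
Euclid: 756059 = 10·68921 + 66849; 68921 = 1·66849 + 2072; 66849 = 32·2072 + 545; 2072 = 3·545 + 437; 545 = 1·437 + 108; 437 = 4·108 + 5; 108 = 21·5 + 3; 5 = 1·3 + 2; 3 = 1·2 + 1; 2 = 2·1 + 0. gcd = 1; 21 mod 1 = 0. Yes.

Yes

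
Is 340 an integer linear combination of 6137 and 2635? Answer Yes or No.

Yes

By Bézout, 6137m − 2635n = 340 has integer solutions iff gcd(6137, 2635) | 340.
Euclid: 6137 = 2·2635 + 867; 2635 = 3·867 + 34; 867 = 25·34 + 17; 34 = 2·17 + 0. gcd = 17; 340 mod 17 = 0. Yes.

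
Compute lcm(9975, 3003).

gcd first: 9975 = 3·3003 + 966; 3003 = 3·966 + 105; 966 = 9·105 + 21; 105 = 5·21 + 0 → gcd = 21
lcm = 9975·3003/gcd = 29954925/21 = 1426425

1426425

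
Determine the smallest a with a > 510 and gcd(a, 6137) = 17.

527

Multiples of 17 above 510: 17·31, 17·32, … . Need the cofactor coprime to 6137/17 = 361.
Checking s = 31, 32, … the first with gcd(s, 361) = 1 is s = 31, giving 527.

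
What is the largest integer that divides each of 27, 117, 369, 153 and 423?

27 = 3³; 117 = 3² · 13; 369 = 3² · 41; 153 = 3² · 17; 423 = 3² · 47
gcd takes min exponent of each prime: 3² = 9

9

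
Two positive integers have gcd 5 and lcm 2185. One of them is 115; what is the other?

95

Using pq = gcd(p,q)·lcm(p,q) = 5·2185 = 10925, we get q = 10925/115 = 95.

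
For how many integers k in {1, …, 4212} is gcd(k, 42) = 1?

1203

42 = 2·3·7. Inclusion–exclusion on these primes:
4212 − ⌊4212/2⌋ − ⌊4212/3⌋ − ⌊4212/7⌋ + ⌊4212/6⌋ + ⌊4212/14⌋ + ⌊4212/21⌋ − ⌊4212/42⌋ = 1203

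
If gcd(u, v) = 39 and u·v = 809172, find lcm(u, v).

20748

Since gcd(u,v)·lcm(u,v) = uv, lcm = 809172/39 = 20748.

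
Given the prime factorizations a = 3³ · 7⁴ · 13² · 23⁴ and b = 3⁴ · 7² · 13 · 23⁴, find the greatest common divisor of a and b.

4812985359

min exponent per shared prime: 3³ · 7² · 13 · 23⁴ = 4812985359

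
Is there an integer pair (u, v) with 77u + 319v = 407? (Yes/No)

Yes

gcd(77, 319): 319 = 4·77 + 11; 77 = 7·11 + 0 → 11
11 divides 407, so a solution exists.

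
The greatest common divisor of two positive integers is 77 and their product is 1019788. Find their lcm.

gcd·lcm = product, so lcm = 1019788/77 = 13244.

13244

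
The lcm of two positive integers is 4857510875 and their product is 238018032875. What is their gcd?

49

gcd·lcm = product, so gcd = 238018032875/4857510875 = 49.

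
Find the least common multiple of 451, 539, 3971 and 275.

199443475

451 = 11 · 41; 539 = 7² · 11; 3971 = 11 · 19²; 275 = 5² · 11
lcm takes max exponent of each prime: 5² · 7² · 11 · 19² · 41 = 199443475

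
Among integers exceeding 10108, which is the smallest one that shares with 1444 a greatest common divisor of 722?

1444 = 722·2. Any k with gcd(k, 1444) = 722 is a multiple of 722, say 722s, with s coprime to 2.
Need s > 10108/722, so s ≥ 15. First s ≥ 15 with gcd(s, 2) = 1 is s = 15. Thus k = 722·15 = 10830.

10830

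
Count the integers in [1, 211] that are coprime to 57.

133

57 = 3·19. Inclusion–exclusion on these primes:
211 − ⌊211/3⌋ − ⌊211/19⌋ + ⌊211/57⌋ = 133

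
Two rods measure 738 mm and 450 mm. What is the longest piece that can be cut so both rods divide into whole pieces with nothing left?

738 = 2 · 3² · 41
450 = 2 · 3² · 5²
Common: 2 · 3² = 18

18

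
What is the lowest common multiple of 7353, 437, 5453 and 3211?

lcm(7353, 437) = 7353·437/gcd = 3213261/19 = 169119
lcm(169119, 5453) = 169119·5453/gcd = 922205907/19 = 48537153
lcm(48537153, 3211) = 48537153·3211/gcd = 155852798283/19 = 8202778857

8202778857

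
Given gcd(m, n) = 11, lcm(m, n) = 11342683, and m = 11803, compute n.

Using mn = gcd(m,n)·lcm(m,n) = 11·11342683 = 124769513, we get n = 124769513/11803 = 10571.

10571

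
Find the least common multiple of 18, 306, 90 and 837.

142290

18 = 2 · 3²; 306 = 2 · 3² · 17; 90 = 2 · 3² · 5; 837 = 3³ · 31
lcm takes max exponent of each prime: 2 · 3³ · 5 · 17 · 31 = 142290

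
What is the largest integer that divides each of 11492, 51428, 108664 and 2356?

4

gcd(11492, 51428): 51428 = 4·11492 + 5460; 11492 = 2·5460 + 572; 5460 = 9·572 + 312; 572 = 1·312 + 260; 312 = 1·260 + 52; 260 = 5·52 + 0 → 52
gcd(52, 108664): 108664 = 2089·52 + 36; 52 = 1·36 + 16; 36 = 2·16 + 4; 16 = 4·4 + 0 → 4
gcd(4, 2356): 2356 = 589·4 + 0 → 4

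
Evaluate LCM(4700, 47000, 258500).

517000

4700 = 2² · 5² · 47; 47000 = 2³ · 5³ · 47; 258500 = 2² · 5³ · 11 · 47
lcm takes max exponent of each prime: 2³ · 5³ · 11 · 47 = 517000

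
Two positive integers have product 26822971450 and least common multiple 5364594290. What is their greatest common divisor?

5

From gcd × lcm = mn: gcd = 26822971450 / 5364594290 = 5.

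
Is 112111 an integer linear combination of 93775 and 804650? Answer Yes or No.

No

By Bézout, 93775x + 804650y = 112111 has integer solutions iff gcd(93775, 804650) | 112111.
Euclid: 804650 = 8·93775 + 54450; 93775 = 1·54450 + 39325; 54450 = 1·39325 + 15125; 39325 = 2·15125 + 9075; 15125 = 1·9075 + 6050; 9075 = 1·6050 + 3025; 6050 = 2·3025 + 0. gcd = 3025; 112111 mod 3025 = 186. No.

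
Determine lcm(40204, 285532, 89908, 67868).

12274485878564

lcm(40204, 285532) = 40204·285532/gcd = 11479528528/76 = 151046428
lcm(151046428, 89908) = 151046428·89908/gcd = 13580282248624/988 = 13745224948
lcm(13745224948, 67868) = 13745224948·67868/gcd = 932860926770864/76 = 12274485878564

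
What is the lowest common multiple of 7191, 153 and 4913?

lcm(7191, 153) = 7191·153/gcd = 1100223/153 = 7191
lcm(7191, 4913) = 7191·4913/gcd = 35329383/17 = 2078199

2078199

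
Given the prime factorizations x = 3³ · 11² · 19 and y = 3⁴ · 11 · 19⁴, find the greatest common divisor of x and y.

min exponent per shared prime: 3³ · 11 · 19 = 5643

5643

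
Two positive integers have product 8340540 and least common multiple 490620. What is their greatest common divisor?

From gcd × lcm = pq: gcd = 8340540 / 490620 = 17.

17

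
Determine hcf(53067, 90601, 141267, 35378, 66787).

gcd(53067, 90601): 90601 = 1·53067 + 37534; 53067 = 1·37534 + 15533; 37534 = 2·15533 + 6468; 15533 = 2·6468 + 2597; 6468 = 2·2597 + 1274; 2597 = 2·1274 + 49; 1274 = 26·49 + 0 → 49
gcd(49, 141267): 141267 = 2883·49 + 0 → 49
gcd(49, 35378): 35378 = 722·49 + 0 → 49
gcd(49, 66787): 66787 = 1363·49 + 0 → 49

49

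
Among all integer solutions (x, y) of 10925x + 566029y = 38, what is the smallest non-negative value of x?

Reduce mod 566029: 10925x ≡ 38 (mod 566029). With g = gcd(10925, 566029) = 19 dividing 38, divide through: 575x ≡ 2 (mod 29791).
Since gcd(575, 29791) = 1, x ≡ 2·(575)⁻¹ ≡ 7927 (mod 29791). Smallest non-negative: 7927.

7927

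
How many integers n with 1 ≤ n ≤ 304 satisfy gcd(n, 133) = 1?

247

133 = 7·19. Inclusion–exclusion on these primes:
304 − ⌊304/7⌋ − ⌊304/19⌋ + ⌊304/133⌋ = 247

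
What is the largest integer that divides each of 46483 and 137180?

Euclid: 137180 = 2·46483 + 44214; 46483 = 1·44214 + 2269; 44214 = 19·2269 + 1103; 2269 = 2·1103 + 63; 1103 = 17·63 + 32; 63 = 1·32 + 31; 32 = 1·31 + 1; 31 = 31·1 + 0. Last nonzero remainder: 1.

1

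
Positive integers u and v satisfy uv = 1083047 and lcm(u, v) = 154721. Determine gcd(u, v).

gcd·lcm = product, so gcd = 1083047/154721 = 7.

7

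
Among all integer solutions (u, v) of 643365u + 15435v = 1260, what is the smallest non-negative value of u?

Euclid: 643365 = 41·15435 + 10530; 15435 = 1·10530 + 4905; 10530 = 2·4905 + 720; 4905 = 6·720 + 585; 720 = 1·585 + 135; 585 = 4·135 + 45; 135 = 3·45 + 0 → gcd = 45; 1260 = 45·28.
Back-substitution yields 643365·(-107) + 15435·(4460) = 45, so one solution is u = -107·28 = -2996, v = 4460·28 = 124880.
Solutions in u differ by 15435/45 = 343; the one in [0, 343) is -2996 mod 343 = 91.

91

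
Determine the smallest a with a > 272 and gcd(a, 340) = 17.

289

gcd(a, 340) = 17 forces 17 | a; write a = 17s. Then gcd(17s, 17·20) = 17·gcd(s, 20), so need gcd(s, 20) = 1.
17s > 272 gives s ≥ 17. The least s ≥ 17 coprime to 20 is 17, so a = 17·17 = 289.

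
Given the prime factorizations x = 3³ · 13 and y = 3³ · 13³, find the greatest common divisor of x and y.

min exponent per shared prime: 3³ · 13 = 351

351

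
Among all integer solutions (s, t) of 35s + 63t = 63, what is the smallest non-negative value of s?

0

gcd(35, 63) = 7 (Euclid: 63 = 1·35 + 28; 35 = 1·28 + 7; 28 = 4·7 + 0), and 7 | 63.
Extended Euclid: 35·(2) + 63·(-1) = 7. Scale by 9: s₀ = 18.
General solution s = s₀ + 9k; reducing mod 9 gives s = 0 (and t = 1).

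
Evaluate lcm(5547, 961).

5330667

gcd first: 5547 = 5·961 + 742; 961 = 1·742 + 219; 742 = 3·219 + 85; 219 = 2·85 + 49; 85 = 1·49 + 36; 49 = 1·36 + 13; 36 = 2·13 + 10; 13 = 1·10 + 3; 10 = 3·3 + 1; 3 = 3·1 + 0 → gcd = 1
lcm = 5547·961/gcd = 5330667/1 = 5330667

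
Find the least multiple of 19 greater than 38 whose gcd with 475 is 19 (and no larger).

57

475 = 19·25. Any k with gcd(k, 475) = 19 is a multiple of 19, say 19s, with s coprime to 25.
Need s > 38/19, so s ≥ 3. First s ≥ 3 with gcd(s, 25) = 1 is s = 3. Thus k = 19·3 = 57.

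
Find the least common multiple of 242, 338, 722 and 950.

242 = 2 · 11²; 338 = 2 · 13²; 722 = 2 · 19²; 950 = 2 · 5² · 19
lcm takes max exponent of each prime: 2 · 5² · 11² · 13² · 19² = 369104450

369104450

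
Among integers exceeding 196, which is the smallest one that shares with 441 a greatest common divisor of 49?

gcd(m, 441) = 49 forces 49 | m; write m = 49s. Then gcd(49s, 49·9) = 49·gcd(s, 9), so need gcd(s, 9) = 1.
49s > 196 gives s ≥ 5. The least s ≥ 5 coprime to 9 is 5, so m = 49·5 = 245.

245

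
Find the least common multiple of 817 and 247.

10621

gcd first: 817 = 3·247 + 76; 247 = 3·76 + 19; 76 = 4·19 + 0 → gcd = 19
lcm = 817·247/gcd = 201799/19 = 10621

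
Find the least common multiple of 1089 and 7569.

915849

1089 = 3² · 11²; 7569 = 3² · 29²
max exponents: 3² · 11² · 29² = 915849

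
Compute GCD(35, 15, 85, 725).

35 = 5 · 7; 15 = 3 · 5; 85 = 5 · 17; 725 = 5² · 29
gcd takes min exponent of each prime: 5 = 5

5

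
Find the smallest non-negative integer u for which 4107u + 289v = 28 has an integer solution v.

Reduce mod 289: 4107u ≡ 28 (mod 289). With g = gcd(4107, 289) = 1 dividing 28, divide through: 4107u ≡ 28 (mod 289).
Since gcd(4107, 289) = 1, u ≡ 28·(4107)⁻¹ ≡ 81 (mod 289). Smallest non-negative: 81.

81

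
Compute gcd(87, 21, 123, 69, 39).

3

gcd(87, 21): 87 = 4·21 + 3; 21 = 7·3 + 0 → 3
gcd(3, 123): 123 = 41·3 + 0 → 3
gcd(3, 69): 69 = 23·3 + 0 → 3
gcd(3, 39): 39 = 13·3 + 0 → 3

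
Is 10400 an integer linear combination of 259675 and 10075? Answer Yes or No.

Yes

gcd(259675, 10075): 259675 = 25·10075 + 7800; 10075 = 1·7800 + 2275; 7800 = 3·2275 + 975; 2275 = 2·975 + 325; 975 = 3·325 + 0 → 325
325 divides 10400, so a solution exists.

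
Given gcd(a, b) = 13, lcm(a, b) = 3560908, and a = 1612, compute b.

28717

Using ab = gcd(a,b)·lcm(a,b) = 13·3560908 = 46291804, we get b = 46291804/1612 = 28717.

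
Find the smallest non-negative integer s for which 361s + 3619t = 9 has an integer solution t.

3609

Euclid: 3619 = 10·361 + 9; 361 = 40·9 + 1; 9 = 9·1 + 0 → gcd = 1; 9 = 1·9.
Back-substitution yields 361·(401) + 3619·(-40) = 1, so one solution is s = 401·9 = 3609, t = -40·9 = -360.
Solutions in s differ by 3619/1 = 3619; the one in [0, 3619) is 3609 mod 3619 = 3609.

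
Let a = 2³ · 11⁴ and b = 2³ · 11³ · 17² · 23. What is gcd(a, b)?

min exponent per shared prime: 2³ · 11³ = 10648

10648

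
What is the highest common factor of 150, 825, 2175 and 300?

150 = 2 · 3 · 5²; 825 = 3 · 5² · 11; 2175 = 3 · 5² · 29; 300 = 2² · 3 · 5²
gcd takes min exponent of each prime: 3 · 5² = 75

75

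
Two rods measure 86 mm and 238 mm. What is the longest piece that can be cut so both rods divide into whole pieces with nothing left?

Euclid: 238 = 2·86 + 66; 86 = 1·66 + 20; 66 = 3·20 + 6; 20 = 3·6 + 2; 6 = 3·2 + 0. Last nonzero remainder: 2.

2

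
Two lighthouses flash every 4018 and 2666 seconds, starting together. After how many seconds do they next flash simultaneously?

4018 = 2 · 7² · 41; 2666 = 2 · 31 · 43
max exponents: 2 · 7² · 31 · 41 · 43 = 5355994

5355994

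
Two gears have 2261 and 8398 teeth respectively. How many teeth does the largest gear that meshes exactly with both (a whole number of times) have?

323

2261 = 7 · 17 · 19
8398 = 2 · 13 · 17 · 19
Common: 17 · 19 = 323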